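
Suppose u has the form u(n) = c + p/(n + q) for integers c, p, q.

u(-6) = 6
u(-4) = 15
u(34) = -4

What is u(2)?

(u(n) − c)(n + q) = p for each data point; the three points give a linear system in c and q, then p follows.
Solving: c = -3, q = 2, p = -36, so u(n) = -3 − 36/(n + 2).
Then u(2) = -3 − 36/4 = -12.

-12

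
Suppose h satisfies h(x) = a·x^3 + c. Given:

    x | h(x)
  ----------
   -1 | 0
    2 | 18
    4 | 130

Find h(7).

From h(-1) = 0 and h(2) = 18: -1a + c = 0 and 8a + c = 18.
Subtracting: 9a = 18, so a = 2; then c = 0 − 2·(-1) = 2.
So h(x) = 2x³ + 2, and h(7) = 688.

688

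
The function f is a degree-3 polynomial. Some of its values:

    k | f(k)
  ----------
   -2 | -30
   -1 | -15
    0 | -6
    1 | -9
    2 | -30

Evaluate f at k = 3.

-75

Write f(k) = ak³ + bk² + ck + d; the 5 given values yield a linear system in the 4 coefficients.
Solving, f(k) = -k³ - 6k² + 4k - 6.
Then f(3) = -75.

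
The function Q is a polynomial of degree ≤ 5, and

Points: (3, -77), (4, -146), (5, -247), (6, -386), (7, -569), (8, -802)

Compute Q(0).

Write Q(t) = at^5 + bt^4 + ct³ + dt² + et + p; the 6 given values yield a linear system in the 6 coefficients.
Solving, the top 2 coefficients vanish, and Q(t) = -t³ - 4t² - 4t - 2.
Then Q(0) = -2.

-2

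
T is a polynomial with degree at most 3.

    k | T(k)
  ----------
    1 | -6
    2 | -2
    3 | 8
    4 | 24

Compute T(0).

-4

First differences: 4, 10, 16. Second differences: 6, 6.
Level-2 differences are constant, so T has degree 2.
Fitting a degree-2 polynomial gives T(k) = 3k² - 5k - 4.
Then T(0) = -4.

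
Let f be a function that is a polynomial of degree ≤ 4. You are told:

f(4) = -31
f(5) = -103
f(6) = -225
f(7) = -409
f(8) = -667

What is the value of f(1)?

Write f(t) = at^4 + bt³ + ct² + dt + e; the 5 given values yield a linear system in the 5 coefficients.
Solving, the leading coefficient vanishes, and f(t) = -2t³ + 5t² + 5t - 3.
Then f(1) = 5.

5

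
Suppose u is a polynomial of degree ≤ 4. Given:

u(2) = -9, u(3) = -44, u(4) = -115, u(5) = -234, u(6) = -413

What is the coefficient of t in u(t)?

First differences: -35, -71, -119, -179. Second differences: -36, -48, -60. Third differences: -12, -12.
Level-3 differences are constant, so u has degree 3.
Fitting a degree-3 polynomial gives u(t) = -2t³ + 3t + 1.
The coefficient of t is 3.

3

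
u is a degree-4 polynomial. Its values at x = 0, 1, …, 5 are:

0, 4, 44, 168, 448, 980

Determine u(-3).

First differences: 4, 40, 124, 280, 532. Second differences: 36, 84, 156, 252. Third differences: 48, 72, 96. Fourth differences: 24, 24.
Level-4 differences are constant, so u has degree 4.
Fitting a degree-4 polynomial gives u(x) = x^4 + 2x³ + 5x² - 4x.
Then u(-3) = 84.

84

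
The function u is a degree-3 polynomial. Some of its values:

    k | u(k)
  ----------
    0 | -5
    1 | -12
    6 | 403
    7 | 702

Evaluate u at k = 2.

Write u(k) = ak³ + bk² + ck + d; the 4 given values yield a linear system in the 4 coefficients.
Solving, u(k) = 3k³ - 6k² - 4k - 5.
Then u(2) = -13.

-13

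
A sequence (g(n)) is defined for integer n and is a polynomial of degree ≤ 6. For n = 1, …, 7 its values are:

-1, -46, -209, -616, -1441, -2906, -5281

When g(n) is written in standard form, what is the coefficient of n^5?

0

First differences: -45, -163, -407, -825, -1465, -2375. Second differences: -118, -244, -418, -640, -910. Third differences: -126, -174, -222, -270. Fourth differences: -48, -48, -48.
Level-4 differences are constant, so g has degree 4.
Fitting a degree-4 polynomial gives g(n) = -2n^4 - n³ - 3n² + n + 4.
The coefficient of n^5 is 0.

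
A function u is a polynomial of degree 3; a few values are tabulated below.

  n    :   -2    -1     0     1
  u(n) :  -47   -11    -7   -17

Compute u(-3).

-133

Write u(n) = an³ + bn² + cn + d; the 4 given values yield a linear system in the 4 coefficients.
Solving, u(n) = 3n³ - 7n² - 6n - 7.
Then u(-3) = -133.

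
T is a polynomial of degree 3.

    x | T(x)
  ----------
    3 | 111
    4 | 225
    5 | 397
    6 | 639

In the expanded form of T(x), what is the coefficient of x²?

Write T(x) = ax³ + bx² + cx + d; the 4 given values yield a linear system in the 4 coefficients.
Solving, T(x) = 2x³ + 5x² + 5x - 3.
The coefficient of x² is 5.

5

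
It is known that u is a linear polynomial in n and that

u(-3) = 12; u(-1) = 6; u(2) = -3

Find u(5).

-12

Write u(n) = an + b; the 3 given values yield a linear system in the 2 coefficients.
Solving, u(n) = -3n + 3.
Then u(5) = -12.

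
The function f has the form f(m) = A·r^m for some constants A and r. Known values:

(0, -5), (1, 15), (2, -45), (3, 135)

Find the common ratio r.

-3

Consecutive ratio: 15/(-5) = -3, and -45/15 = -3, so r = -3.
Then A·(-3)^0 = -5 gives A = -5, and f(m) = -5·(-3)^m.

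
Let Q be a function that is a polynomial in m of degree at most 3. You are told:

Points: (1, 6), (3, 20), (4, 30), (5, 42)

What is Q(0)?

2

Write Q(m) = am³ + bm² + cm + d; the 4 given values yield a linear system in the 4 coefficients.
Solving, the leading coefficient vanishes, and Q(m) = m² + 3m + 2.
The constant term is Q(0) = 2.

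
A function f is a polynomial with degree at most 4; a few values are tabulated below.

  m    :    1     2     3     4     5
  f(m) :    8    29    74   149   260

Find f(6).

413

First differences: 21, 45, 75, 111. Second differences: 24, 30, 36. Third differences: 6, 6.
Level-3 differences are constant, so f has degree 3.
Extending the table by one column gives the next first difference 153, so f(6) = 260 + 153 = 413.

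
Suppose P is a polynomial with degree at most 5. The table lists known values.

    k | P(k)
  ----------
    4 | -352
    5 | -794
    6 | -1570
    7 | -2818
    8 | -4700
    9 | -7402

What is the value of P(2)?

First differences: -442, -776, -1248, -1882, -2702. Second differences: -334, -472, -634, -820. Third differences: -138, -162, -186. Fourth differences: -24, -24.
Level-4 differences are constant, so P has degree 4.
Fitting a degree-4 polynomial gives P(k) = -k^4 - k³ - k² - 3k - 4.
Then P(2) = -38.

-38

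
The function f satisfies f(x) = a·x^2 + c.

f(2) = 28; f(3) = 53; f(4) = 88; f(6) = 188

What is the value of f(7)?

From f(2) = 28 and f(3) = 53: 4a + c = 28 and 9a + c = 53.
Subtracting: 5a = 25, so a = 5; then c = 28 − 5·4 = 8.
So f(x) = 5x² + 8, and f(7) = 253.

253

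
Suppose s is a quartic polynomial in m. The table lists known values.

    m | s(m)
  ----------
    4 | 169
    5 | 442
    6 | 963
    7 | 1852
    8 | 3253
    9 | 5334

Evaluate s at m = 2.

7

First differences: 273, 521, 889, 1401, 2081. Second differences: 248, 368, 512, 680. Third differences: 120, 144, 168. Fourth differences: 24, 24.
Level-4 differences are constant, so s has degree 4.
Fitting a degree-4 polynomial gives s(m) = m^4 - 2m³ + 3m² - m - 3.
Then s(2) = 7.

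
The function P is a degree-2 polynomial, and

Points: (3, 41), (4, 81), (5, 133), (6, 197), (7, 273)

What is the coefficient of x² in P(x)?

6

First differences: 40, 52, 64, 76. Second differences: 12, 12, 12.
Level-2 differences are constant, so P has degree 2.
Fitting a degree-2 polynomial gives P(x) = 6x² - 2x - 7.
The coefficient of x² is 6.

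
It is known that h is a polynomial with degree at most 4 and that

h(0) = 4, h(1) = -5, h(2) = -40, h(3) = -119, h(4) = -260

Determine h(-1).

5

First differences: -9, -35, -79, -141. Second differences: -26, -44, -62. Third differences: -18, -18.
Level-3 differences are constant, so h has degree 3.
Fitting a degree-3 polynomial gives h(m) = -3m³ - 4m² - 2m + 4.
Then h(-1) = 5.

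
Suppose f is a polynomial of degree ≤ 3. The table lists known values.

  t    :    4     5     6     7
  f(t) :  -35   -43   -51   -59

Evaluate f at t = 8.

Write f(t) = at³ + bt² + ct + d; the 4 given values yield a linear system in the 4 coefficients.
Solving, the top 2 coefficients vanish, and f(t) = -8t - 3.
Then f(8) = -67.

-67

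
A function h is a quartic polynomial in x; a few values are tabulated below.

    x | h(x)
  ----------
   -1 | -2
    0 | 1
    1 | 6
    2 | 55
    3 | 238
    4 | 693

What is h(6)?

3211

First differences: 3, 5, 49, 183, 455. Second differences: 2, 44, 134, 272. Third differences: 42, 90, 138. Fourth differences: 48, 48.
Level-4 differences are constant, so h has degree 4.
Fitting a degree-4 polynomial gives h(x) = 2x^4 + 3x³ - x² + x + 1.
Then h(6) = 3211.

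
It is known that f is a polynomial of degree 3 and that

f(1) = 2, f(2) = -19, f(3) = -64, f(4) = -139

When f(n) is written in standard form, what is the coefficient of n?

4

Write f(n) = an³ + bn² + cn + d; the 4 given values yield a linear system in the 4 coefficients.
Solving, f(n) = -n³ - 6n² + 4n + 5.
The coefficient of n is 4.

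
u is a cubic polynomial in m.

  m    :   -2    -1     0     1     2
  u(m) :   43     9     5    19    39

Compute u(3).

53

First differences: -34, -4, 14, 20. Second differences: 30, 18, 6. Third differences: -12, -12.
Level-3 differences are constant, so u has degree 3.
Extending the table by one column gives the next first difference 14, so u(3) = 39 + 14 = 53.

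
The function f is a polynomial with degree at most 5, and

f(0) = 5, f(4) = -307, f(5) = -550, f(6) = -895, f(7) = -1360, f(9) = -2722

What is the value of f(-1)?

8

Write f(k) = ak^5 + bk^4 + ck³ + dk² + ek + p; the 6 given values yield a linear system in the 6 coefficients.
Solving, the top 2 coefficients vanish, and f(k) = -3k³ - 6k² - 6k + 5.
Then f(-1) = 8.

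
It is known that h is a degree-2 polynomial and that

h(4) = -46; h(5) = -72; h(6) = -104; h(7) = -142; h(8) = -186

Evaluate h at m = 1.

Write h(m) = am² + bm + c; the 5 given values yield a linear system in the 3 coefficients.
Solving, h(m) = -3m² + m - 2.
Then h(1) = -4.

-4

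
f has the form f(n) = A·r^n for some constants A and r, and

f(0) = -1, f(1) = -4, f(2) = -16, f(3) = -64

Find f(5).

Consecutive ratio: -4/(-1) = 4, and -16/(-4) = 4, so r = 4.
Then A·4^0 = -1 gives A = -1, and f(n) = -1·4^n.
f(5) = -1·4^5 = -1024.

-1024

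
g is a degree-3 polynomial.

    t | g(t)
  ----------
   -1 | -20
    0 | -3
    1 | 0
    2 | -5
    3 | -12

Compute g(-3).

Write g(t) = at³ + bt² + ct + d; the 5 given values yield a linear system in the 4 coefficients.
Solving, g(t) = t³ - 7t² + 9t - 3.
Then g(-3) = -120.

-120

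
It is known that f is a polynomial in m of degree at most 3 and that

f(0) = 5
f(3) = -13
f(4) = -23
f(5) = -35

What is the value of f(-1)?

7

Write f(m) = am³ + bm² + cm + d; the 4 given values yield a linear system in the 4 coefficients.
Solving, the leading coefficient vanishes, and f(m) = -m² - 3m + 5.
Then f(-1) = 7.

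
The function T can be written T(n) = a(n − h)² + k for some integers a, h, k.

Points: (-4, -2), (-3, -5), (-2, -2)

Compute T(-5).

First differences -3, 3; second difference 6 = 2a, so a = 3.
Expanding, the n-coefficient is −2ah = -6h; matching it to the data gives h = -3, and then k = -5.
So T(n) = 3(n + 3)² − 5.
T(-5) = 3·(-2)² − 5 = 7.

7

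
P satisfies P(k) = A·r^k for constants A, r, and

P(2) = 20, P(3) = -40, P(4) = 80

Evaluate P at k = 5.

Consecutive ratio: -40/20 = -2, and 80/(-40) = -2, so r = -2.
Then A·(-2)^2 = 20 gives A = 5, and P(k) = 5·(-2)^k.
P(5) = 5·(-2)^5 = -160.

-160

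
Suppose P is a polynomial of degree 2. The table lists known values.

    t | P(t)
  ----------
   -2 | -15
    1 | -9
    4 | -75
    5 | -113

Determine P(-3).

-33

Write P(t) = at² + bt + c; the 4 given values yield a linear system in the 3 coefficients.
Solving, P(t) = -4t² - 2t - 3.
Then P(-3) = -33.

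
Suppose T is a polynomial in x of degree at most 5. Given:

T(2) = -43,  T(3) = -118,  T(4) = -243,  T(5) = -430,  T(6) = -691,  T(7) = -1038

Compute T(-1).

First differences: -75, -125, -187, -261, -347. Second differences: -50, -62, -74, -86. Third differences: -12, -12, -12.
Level-3 differences are constant, so T has degree 3.
Fitting a degree-3 polynomial gives T(x) = -2x³ - 7x² - 2x + 5.
Then T(-1) = 2.

2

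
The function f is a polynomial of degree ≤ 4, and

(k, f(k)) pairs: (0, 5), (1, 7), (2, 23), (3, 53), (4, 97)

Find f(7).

313

First differences: 2, 16, 30, 44. Second differences: 14, 14, 14.
Level-2 differences are constant, so f has degree 2.
Fitting a degree-2 polynomial gives f(k) = 7k² - 5k + 5.
Then f(7) = 313.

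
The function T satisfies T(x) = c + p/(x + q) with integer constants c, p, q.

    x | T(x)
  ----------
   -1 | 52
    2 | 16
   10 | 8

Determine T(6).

10

(T(x) − c)(x + q) = p for each data point; the three points give a linear system in c and q, then p follows.
Solving: c = 4, q = 2, p = 48, so T(x) = 4 + 48/(x + 2).
Then T(6) = 4 + 48/8 = 10.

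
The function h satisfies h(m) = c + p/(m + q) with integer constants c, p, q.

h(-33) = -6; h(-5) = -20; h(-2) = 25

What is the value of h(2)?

1

(h(m) − c)(m + q) = p for each data point; the three points give a linear system in c and q, then p follows.
Solving: c = -5, q = 3, p = 30, so h(m) = -5 + 30/(m + 3).
Then h(2) = -5 + 30/5 = 1.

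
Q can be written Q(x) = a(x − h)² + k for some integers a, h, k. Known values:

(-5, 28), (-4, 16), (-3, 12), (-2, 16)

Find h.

-3

First differences -12, -4, 4; second difference 8 = 2a, so a = 4.
Expanding, the x-coefficient is −2ah = -8h; matching it to the data gives h = -3, and then k = 12.
So Q(x) = 4(x + 3)² + 12.
Hence h = -3.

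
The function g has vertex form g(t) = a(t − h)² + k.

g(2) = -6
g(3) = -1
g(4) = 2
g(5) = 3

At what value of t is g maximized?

5

First differences 5, 3, 1; second difference -2 = 2a, so a = -1.
Expanding, the t-coefficient is −2ah = 2h; matching it to the data gives h = 5, and then k = 3.
So g(t) = -1(t − 5)² + 3.
Hence h = 5.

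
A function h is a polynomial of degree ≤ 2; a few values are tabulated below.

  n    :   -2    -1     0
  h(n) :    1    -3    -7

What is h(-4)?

9

First differences: -4, -4.
Level-1 differences are constant, so h has degree 1.
Fitting a degree-1 polynomial gives h(n) = -4n - 7.
Then h(-4) = 9.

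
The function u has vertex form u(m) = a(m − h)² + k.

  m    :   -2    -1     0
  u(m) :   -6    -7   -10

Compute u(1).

-15

First differences -1, -3; second difference -2 = 2a, so a = -1.
Expanding, the m-coefficient is −2ah = 2h; matching it to the data gives h = -2, and then k = -6.
So u(m) = -1(m + 2)² − 6.
u(1) = -1·3² − 6 = -15.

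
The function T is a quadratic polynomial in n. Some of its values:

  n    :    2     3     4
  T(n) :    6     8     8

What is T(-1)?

Write T(n) = an² + bn + c; the 3 given values yield a linear system in the 3 coefficients.
Solving, T(n) = -n² + 7n - 4.
Then T(-1) = -12.

-12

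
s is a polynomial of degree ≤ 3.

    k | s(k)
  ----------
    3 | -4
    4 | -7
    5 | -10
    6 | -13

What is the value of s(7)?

-16

First differences: -3, -3, -3.
Level-1 differences are constant, so s has degree 1.
Fitting a degree-1 polynomial gives s(k) = -3k + 5.
Then s(7) = -16.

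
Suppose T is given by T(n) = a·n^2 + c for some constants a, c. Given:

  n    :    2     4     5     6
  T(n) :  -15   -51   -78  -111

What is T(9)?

From T(2) = -15 and T(4) = -51: 4a + c = -15 and 16a + c = -51.
Subtracting: 12a = -36, so a = -3; then c = -15 − (-3)·4 = -3.
So T(n) = -3n² − 3, and T(9) = -246.

-246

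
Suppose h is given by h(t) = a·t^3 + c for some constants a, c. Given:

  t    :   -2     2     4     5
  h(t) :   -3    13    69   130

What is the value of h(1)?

6

From h(-2) = -3 and h(2) = 13: -8a + c = -3 and 8a + c = 13.
Subtracting: 16a = 16, so a = 1; then c = -3 − 1·(-8) = 5.
So h(t) = 1t³ + 5, and h(1) = 6.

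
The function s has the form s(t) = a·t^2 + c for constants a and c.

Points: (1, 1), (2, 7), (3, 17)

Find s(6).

From s(1) = 1 and s(2) = 7: 1a + c = 1 and 4a + c = 7.
Subtracting: 3a = 6, so a = 2; then c = 1 − 2·1 = -1.
So s(t) = 2t² − 1, and s(6) = 71.

71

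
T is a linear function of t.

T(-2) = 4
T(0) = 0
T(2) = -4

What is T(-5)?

Write T(t) = at + b; the 3 given values yield a linear system in the 2 coefficients.
Solving, T(t) = -2t.
Then T(-5) = 10.

10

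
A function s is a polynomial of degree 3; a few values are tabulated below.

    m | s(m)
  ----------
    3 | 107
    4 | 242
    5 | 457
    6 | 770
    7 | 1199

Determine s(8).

Write s(m) = am³ + bm² + cm + d; the 5 given values yield a linear system in the 4 coefficients.
Solving, s(m) = 3m³ + 4m² - 4m + 2.
Then s(8) = 1762.

1762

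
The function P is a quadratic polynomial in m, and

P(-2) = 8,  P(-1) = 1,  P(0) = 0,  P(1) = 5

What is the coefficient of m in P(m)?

Write P(m) = am² + bm + c; the 4 given values yield a linear system in the 3 coefficients.
Solving, P(m) = 3m² + 2m.
The coefficient of m is 2.

2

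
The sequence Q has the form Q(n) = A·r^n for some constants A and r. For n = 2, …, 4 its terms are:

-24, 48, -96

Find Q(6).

-384

Consecutive ratio: 48/(-24) = -2, and -96/48 = -2, so r = -2.
Then A·(-2)^2 = -24 gives A = -6, and Q(n) = -6·(-2)^n.
Q(6) = -6·(-2)^6 = -384.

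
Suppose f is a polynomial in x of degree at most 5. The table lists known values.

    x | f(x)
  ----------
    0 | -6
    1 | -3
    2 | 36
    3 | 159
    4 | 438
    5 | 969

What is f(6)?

First differences: 3, 39, 123, 279, 531. Second differences: 36, 84, 156, 252. Third differences: 48, 72, 96. Fourth differences: 24, 24.
Level-4 differences are constant, so f has degree 4.
Fitting a degree-4 polynomial gives f(x) = x^4 + 2x³ + 5x² - 5x - 6.
Then f(6) = 1872.

1872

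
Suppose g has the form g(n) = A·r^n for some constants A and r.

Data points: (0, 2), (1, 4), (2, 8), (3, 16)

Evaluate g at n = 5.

Consecutive ratio: 4/2 = 2, and 8/4 = 2, so r = 2.
Then A·2^0 = 2 gives A = 2, and g(n) = 2·2^n.
g(5) = 2·2^5 = 64.

64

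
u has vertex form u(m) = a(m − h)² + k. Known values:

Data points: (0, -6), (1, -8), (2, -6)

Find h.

First differences -2, 2; second difference 4 = 2a, so a = 2.
Expanding, the m-coefficient is −2ah = -4h; matching it to the data gives h = 1, and then k = -8.
So u(m) = 2(m − 1)² − 8.
Hence h = 1.

1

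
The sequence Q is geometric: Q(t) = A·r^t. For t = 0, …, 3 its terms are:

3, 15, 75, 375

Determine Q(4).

1875

Consecutive ratio: 15/3 = 5, and 75/15 = 5, so r = 5.
Then A·5^0 = 3 gives A = 3, and Q(t) = 3·5^t.
Q(4) = 3·5^4 = 1875.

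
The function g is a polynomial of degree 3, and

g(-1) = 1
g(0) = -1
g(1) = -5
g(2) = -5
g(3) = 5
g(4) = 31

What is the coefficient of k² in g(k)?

First differences: -2, -4, 0, 10, 26. Second differences: -2, 4, 10, 16. Third differences: 6, 6, 6.
Level-3 differences are constant, so g has degree 3.
Fitting a degree-3 polynomial gives g(k) = k³ - k² - 4k - 1.
The coefficient of k² is -1.

-1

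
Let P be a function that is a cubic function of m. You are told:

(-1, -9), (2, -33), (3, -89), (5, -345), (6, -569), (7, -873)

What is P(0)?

-5

Write P(m) = am³ + bm² + cm + d; the 6 given values yield a linear system in the 4 coefficients.
Solving, P(m) = -2m³ - 4m² + 2m - 5.
The constant term is P(0) = -5.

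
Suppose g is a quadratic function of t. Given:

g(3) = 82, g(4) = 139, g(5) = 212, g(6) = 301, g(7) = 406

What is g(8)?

First differences: 57, 73, 89, 105. Second differences: 16, 16, 16.
Level-2 differences are constant, so g has degree 2.
Extending the table by one column gives the next first difference 121, so g(8) = 406 + 121 = 527.

527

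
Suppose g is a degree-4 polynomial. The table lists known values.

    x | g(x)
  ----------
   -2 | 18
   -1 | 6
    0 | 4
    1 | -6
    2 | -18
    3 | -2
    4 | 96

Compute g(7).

1782

Write g(x) = ax^4 + bx³ + cx² + dx + e; the 7 given values yield a linear system in the 5 coefficients.
Solving, g(x) = x^4 - x³ - 5x² - 5x + 4.
Then g(7) = 1782.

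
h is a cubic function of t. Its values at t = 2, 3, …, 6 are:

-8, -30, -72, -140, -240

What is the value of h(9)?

-792

First differences: -22, -42, -68, -100. Second differences: -20, -26, -32. Third differences: -6, -6.
Level-3 differences are constant, so h has degree 3.
Fitting a degree-3 polynomial gives h(t) = -t³ - t² + 2t.
Then h(9) = -792.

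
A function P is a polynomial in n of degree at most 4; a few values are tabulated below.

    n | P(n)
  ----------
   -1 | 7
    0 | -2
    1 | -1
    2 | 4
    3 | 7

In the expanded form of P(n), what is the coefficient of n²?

First differences: -9, 1, 5, 3. Second differences: 10, 4, -2. Third differences: -6, -6.
Level-3 differences are constant, so P has degree 3.
Fitting a degree-3 polynomial gives P(n) = -n³ + 5n² - 3n - 2.
The coefficient of n² is 5.

5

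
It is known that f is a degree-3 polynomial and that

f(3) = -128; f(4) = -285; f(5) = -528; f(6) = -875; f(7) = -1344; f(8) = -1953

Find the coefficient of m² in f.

-7

Write f(m) = am³ + bm² + cm + d; the 6 given values yield a linear system in the 4 coefficients.
Solving, f(m) = -3m³ - 7m² + 3m + 7.
The coefficient of m² is -7.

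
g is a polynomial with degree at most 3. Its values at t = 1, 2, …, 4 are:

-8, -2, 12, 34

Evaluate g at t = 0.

-6

Write g(t) = at³ + bt² + ct + d; the 4 given values yield a linear system in the 4 coefficients.
Solving, the leading coefficient vanishes, and g(t) = 4t² - 6t - 6.
Then g(0) = -6.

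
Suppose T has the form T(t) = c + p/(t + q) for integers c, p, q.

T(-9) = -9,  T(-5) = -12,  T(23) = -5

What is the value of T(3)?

(T(t) − c)(t + q) = p for each data point; the three points give a linear system in c and q, then p follows.
Solving: c = -6, q = 1, p = 24, so T(t) = -6 + 24/(t + 1).
Then T(3) = -6 + 24/4 = 0.

0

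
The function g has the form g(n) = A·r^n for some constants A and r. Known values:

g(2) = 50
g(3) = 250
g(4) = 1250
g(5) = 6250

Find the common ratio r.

5

Consecutive ratio: 250/50 = 5, and 1250/250 = 5, so r = 5.
Then A·5^2 = 50 gives A = 2, and g(n) = 2·5^n.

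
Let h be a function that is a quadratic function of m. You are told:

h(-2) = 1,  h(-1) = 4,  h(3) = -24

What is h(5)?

-62

Write h(m) = am² + bm + c; the 3 given values yield a linear system in the 3 coefficients.
Solving, h(m) = -2m² - 3m + 3.
Then h(5) = -62.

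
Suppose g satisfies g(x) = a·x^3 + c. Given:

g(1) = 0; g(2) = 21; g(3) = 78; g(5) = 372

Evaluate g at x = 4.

189

From g(1) = 0 and g(2) = 21: 1a + c = 0 and 8a + c = 21.
Subtracting: 7a = 21, so a = 3; then c = 0 − 3·1 = -3.
So g(x) = 3x³ − 3, and g(4) = 189.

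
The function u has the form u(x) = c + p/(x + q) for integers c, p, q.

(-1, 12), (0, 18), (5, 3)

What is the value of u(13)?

5

(u(x) − c)(x + q) = p for each data point; the three points give a linear system in c and q, then p follows.
Solving: c = 6, q = -1, p = -12, so u(x) = 6 − 12/(x − 1).
Then u(13) = 6 − 12/12 = 5.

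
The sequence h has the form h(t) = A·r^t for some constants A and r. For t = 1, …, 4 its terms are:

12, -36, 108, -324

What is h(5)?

972

Consecutive ratio: -36/12 = -3, and 108/(-36) = -3, so r = -3.
Then A·(-3)^1 = 12 gives A = -4, and h(t) = -4·(-3)^t.
h(5) = -4·(-3)^5 = 972.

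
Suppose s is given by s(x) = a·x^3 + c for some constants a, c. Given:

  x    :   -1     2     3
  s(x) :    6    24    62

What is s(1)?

From s(-1) = 6 and s(2) = 24: -1a + c = 6 and 8a + c = 24.
Subtracting: 9a = 18, so a = 2; then c = 6 − 2·(-1) = 8.
So s(x) = 2x³ + 8, and s(1) = 10.

10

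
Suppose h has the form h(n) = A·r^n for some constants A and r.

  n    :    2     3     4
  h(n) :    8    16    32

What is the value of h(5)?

64

Consecutive ratio: 16/8 = 2, and 32/16 = 2, so r = 2.
Then A·2^2 = 8 gives A = 2, and h(n) = 2·2^n.
h(5) = 2·2^5 = 64.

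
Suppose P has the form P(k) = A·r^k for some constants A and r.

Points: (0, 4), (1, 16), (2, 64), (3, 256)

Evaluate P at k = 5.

4096

Consecutive ratio: 16/4 = 4, and 64/16 = 4, so r = 4.
Then A·4^0 = 4 gives A = 4, and P(k) = 4·4^k.
P(5) = 4·4^5 = 4096.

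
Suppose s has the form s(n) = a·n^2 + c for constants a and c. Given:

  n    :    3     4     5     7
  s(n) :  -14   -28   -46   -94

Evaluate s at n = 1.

2

From s(3) = -14 and s(4) = -28: 9a + c = -14 and 16a + c = -28.
Subtracting: 7a = -14, so a = -2; then c = -14 − (-2)·9 = 4.
So s(n) = -2n² + 4, and s(1) = 2.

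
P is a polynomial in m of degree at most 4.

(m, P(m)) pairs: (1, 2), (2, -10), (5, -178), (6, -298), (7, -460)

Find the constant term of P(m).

Write P(m) = am^4 + bm³ + cm² + dm + e; the 5 given values yield a linear system in the 5 coefficients.
Solving, the leading coefficient vanishes, and P(m) = -m³ - 3m² + 4m + 2.
The constant term is P(0) = 2.

2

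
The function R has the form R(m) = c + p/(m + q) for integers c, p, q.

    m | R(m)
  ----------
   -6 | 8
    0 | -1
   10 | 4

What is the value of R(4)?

3

(R(m) − c)(m + q) = p for each data point; the three points give a linear system in c and q, then p follows.
Solving: c = 5, q = 2, p = -12, so R(m) = 5 − 12/(m + 2).
Then R(4) = 5 − 12/6 = 3.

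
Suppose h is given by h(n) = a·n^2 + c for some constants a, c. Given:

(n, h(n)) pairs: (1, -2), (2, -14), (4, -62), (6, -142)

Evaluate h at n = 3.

-34

From h(1) = -2 and h(2) = -14: 1a + c = -2 and 4a + c = -14.
Subtracting: 3a = -12, so a = -4; then c = -2 − (-4)·1 = 2.
So h(n) = -4n² + 2, and h(3) = -34.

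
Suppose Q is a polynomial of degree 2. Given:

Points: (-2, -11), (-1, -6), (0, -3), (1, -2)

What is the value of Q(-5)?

-38

First differences: 5, 3, 1. Second differences: -2, -2.
Level-2 differences are constant, so Q has degree 2.
Fitting a degree-2 polynomial gives Q(k) = -k² + 2k - 3.
Then Q(-5) = -38.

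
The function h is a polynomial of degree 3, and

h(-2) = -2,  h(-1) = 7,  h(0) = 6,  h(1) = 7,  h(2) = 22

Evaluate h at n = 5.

First differences: 9, -1, 1, 15. Second differences: -10, 2, 14. Third differences: 12, 12.
Level-3 differences are constant, so h has degree 3.
Fitting a degree-3 polynomial gives h(n) = 2n³ + n² - 2n + 6.
Then h(5) = 271.

271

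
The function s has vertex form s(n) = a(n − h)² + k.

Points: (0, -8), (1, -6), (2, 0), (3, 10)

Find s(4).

First differences 2, 6, 10; second difference 4 = 2a, so a = 2.
Expanding, the n-coefficient is −2ah = -4h; matching it to the data gives h = 0, and then k = -8.
So s(n) = 2(n + 0)² − 8.
s(4) = 2·4² − 8 = 24.

24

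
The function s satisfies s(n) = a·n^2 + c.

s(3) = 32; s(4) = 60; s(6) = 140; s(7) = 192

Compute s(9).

From s(3) = 32 and s(4) = 60: 9a + c = 32 and 16a + c = 60.
Subtracting: 7a = 28, so a = 4; then c = 32 − 4·9 = -4.
So s(n) = 4n² − 4, and s(9) = 320.

320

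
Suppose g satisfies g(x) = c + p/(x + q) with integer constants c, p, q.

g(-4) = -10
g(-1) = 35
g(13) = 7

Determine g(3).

(g(x) − c)(x + q) = p for each data point; the three points give a linear system in c and q, then p follows.
Solving: c = 5, q = 2, p = 30, so g(x) = 5 + 30/(x + 2).
Then g(3) = 5 + 30/5 = 11.

11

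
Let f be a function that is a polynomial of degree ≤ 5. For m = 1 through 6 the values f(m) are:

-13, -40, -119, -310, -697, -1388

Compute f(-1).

First differences: -27, -79, -191, -387, -691. Second differences: -52, -112, -196, -304. Third differences: -60, -84, -108. Fourth differences: -24, -24.
Level-4 differences are constant, so f has degree 4.
Fitting a degree-4 polynomial gives f(m) = -m^4 - m² - 9m - 2.
Then f(-1) = 5.

5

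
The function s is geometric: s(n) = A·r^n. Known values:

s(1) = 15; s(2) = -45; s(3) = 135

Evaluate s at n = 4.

Consecutive ratio: -45/15 = -3, and 135/(-45) = -3, so r = -3.
Then A·(-3)^1 = 15 gives A = -5, and s(n) = -5·(-3)^n.
s(4) = -5·(-3)^4 = -405.

-405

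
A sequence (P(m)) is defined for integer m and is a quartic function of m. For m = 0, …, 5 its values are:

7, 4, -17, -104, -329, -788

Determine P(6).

First differences: -3, -21, -87, -225, -459. Second differences: -18, -66, -138, -234. Third differences: -48, -72, -96. Fourth differences: -24, -24.
Level-4 differences are constant, so P has degree 4.
Fitting a degree-4 polynomial gives P(m) = -m^4 - 2m³ + 4m² - 4m + 7.
Then P(6) = -1601.

-1601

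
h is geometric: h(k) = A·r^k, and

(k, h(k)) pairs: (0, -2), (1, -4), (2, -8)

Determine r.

2

Consecutive ratio: -4/(-2) = 2, and -8/(-4) = 2, so r = 2.
Then A·2^0 = -2 gives A = -2, and h(k) = -2·2^k.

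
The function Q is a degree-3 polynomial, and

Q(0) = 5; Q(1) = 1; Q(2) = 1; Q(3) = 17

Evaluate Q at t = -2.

-23

Write Q(t) = at³ + bt² + ct + d; the 4 given values yield a linear system in the 4 coefficients.
Solving, Q(t) = 2t³ - 4t² - 2t + 5.
Then Q(-2) = -23.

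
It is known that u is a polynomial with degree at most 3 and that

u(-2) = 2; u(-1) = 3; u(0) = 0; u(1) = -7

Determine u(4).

First differences: 1, -3, -7. Second differences: -4, -4.
Level-2 differences are constant, so u has degree 2.
Fitting a degree-2 polynomial gives u(x) = -2x² - 5x.
Then u(4) = -52.

-52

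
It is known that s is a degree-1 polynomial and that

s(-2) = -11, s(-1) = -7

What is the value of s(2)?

Write s(t) = at + b; the 2 given values yield a linear system in the 2 coefficients.
Solving, s(t) = 4t - 3.
Then s(2) = 5.

5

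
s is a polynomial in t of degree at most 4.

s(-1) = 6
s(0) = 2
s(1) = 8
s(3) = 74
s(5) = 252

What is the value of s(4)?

146

Write s(t) = at^4 + bt³ + ct² + dt + e; the 5 given values yield a linear system in the 5 coefficients.
Solving, the leading coefficient vanishes, and s(t) = t³ + 5t² + 2.
Then s(4) = 146.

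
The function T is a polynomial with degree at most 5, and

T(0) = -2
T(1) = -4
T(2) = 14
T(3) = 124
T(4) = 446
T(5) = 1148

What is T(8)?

First differences: -2, 18, 110, 322, 702. Second differences: 20, 92, 212, 380. Third differences: 72, 120, 168. Fourth differences: 48, 48.
Level-4 differences are constant, so T has degree 4.
Fitting a degree-4 polynomial gives T(t) = 2t^4 - 4t² - 2.
Then T(8) = 7934.

7934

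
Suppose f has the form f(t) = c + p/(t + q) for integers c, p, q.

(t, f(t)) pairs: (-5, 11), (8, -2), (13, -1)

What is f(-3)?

(f(t) − c)(t + q) = p for each data point; the three points give a linear system in c and q, then p follows.
Solving: c = 1, q = 2, p = -30, so f(t) = 1 − 30/(t + 2).
Then f(-3) = 1 − 30/(-1) = 31.

31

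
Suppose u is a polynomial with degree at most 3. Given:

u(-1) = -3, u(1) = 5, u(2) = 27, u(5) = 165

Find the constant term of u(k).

-5

Write u(k) = ak³ + bk² + ck + d; the 4 given values yield a linear system in the 4 coefficients.
Solving, the leading coefficient vanishes, and u(k) = 6k² + 4k - 5.
The constant term is u(0) = -5.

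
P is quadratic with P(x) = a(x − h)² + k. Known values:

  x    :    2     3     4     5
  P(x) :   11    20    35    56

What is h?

1

First differences 9, 15, 21; second difference 6 = 2a, so a = 3.
Expanding, the x-coefficient is −2ah = -6h; matching it to the data gives h = 1, and then k = 8.
So P(x) = 3(x − 1)² + 8.
Hence h = 1.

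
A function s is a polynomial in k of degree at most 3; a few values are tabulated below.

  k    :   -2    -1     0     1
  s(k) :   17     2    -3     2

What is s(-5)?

First differences: -15, -5, 5. Second differences: 10, 10.
Level-2 differences are constant, so s has degree 2.
Fitting a degree-2 polynomial gives s(k) = 5k² - 3.
Then s(-5) = 122.

122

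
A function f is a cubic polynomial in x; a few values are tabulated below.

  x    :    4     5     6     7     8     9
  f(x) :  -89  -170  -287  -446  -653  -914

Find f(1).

Write f(x) = ax³ + bx² + cx + d; the 6 given values yield a linear system in the 4 coefficients.
Solving, f(x) = -x³ - 3x² + 7x - 5.
Then f(1) = -2.

-2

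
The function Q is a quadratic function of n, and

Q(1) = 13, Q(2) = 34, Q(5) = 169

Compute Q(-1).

Write Q(n) = an² + bn + c; the 3 given values yield a linear system in the 3 coefficients.
Solving, Q(n) = 6n² + 3n + 4.
Then Q(-1) = 7.

7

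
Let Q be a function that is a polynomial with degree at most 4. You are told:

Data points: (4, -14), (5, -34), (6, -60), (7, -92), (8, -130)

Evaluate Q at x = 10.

First differences: -20, -26, -32, -38. Second differences: -6, -6, -6.
Level-2 differences are constant, so Q has degree 2.
Fitting a degree-2 polynomial gives Q(x) = -3x² + 7x + 6.
Then Q(10) = -224.

-224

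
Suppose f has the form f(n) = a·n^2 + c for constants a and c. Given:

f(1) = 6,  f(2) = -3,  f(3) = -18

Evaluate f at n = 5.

From f(1) = 6 and f(2) = -3: 1a + c = 6 and 4a + c = -3.
Subtracting: 3a = -9, so a = -3; then c = 6 − (-3)·1 = 9.
So f(n) = -3n² + 9, and f(5) = -66.

-66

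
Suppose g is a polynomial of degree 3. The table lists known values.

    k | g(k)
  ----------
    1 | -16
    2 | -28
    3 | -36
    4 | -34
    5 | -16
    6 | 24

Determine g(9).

Write g(k) = ak³ + bk² + ck + d; the 6 given values yield a linear system in the 4 coefficients.
Solving, g(k) = k³ - 4k² - 7k - 6.
Then g(9) = 336.

336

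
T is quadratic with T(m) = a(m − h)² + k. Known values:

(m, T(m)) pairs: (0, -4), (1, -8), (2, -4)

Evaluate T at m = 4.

28

First differences -4, 4; second difference 8 = 2a, so a = 4.
Expanding, the m-coefficient is −2ah = -8h; matching it to the data gives h = 1, and then k = -8.
So T(m) = 4(m − 1)² − 8.
T(4) = 4·3² − 8 = 28.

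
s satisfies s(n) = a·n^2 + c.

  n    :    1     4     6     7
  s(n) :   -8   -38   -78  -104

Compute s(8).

-134

From s(1) = -8 and s(4) = -38: 1a + c = -8 and 16a + c = -38.
Subtracting: 15a = -30, so a = -2; then c = -8 − (-2)·1 = -6.
So s(n) = -2n² − 6, and s(8) = -134.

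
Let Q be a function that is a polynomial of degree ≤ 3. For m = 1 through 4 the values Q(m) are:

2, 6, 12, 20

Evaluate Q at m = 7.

First differences: 4, 6, 8. Second differences: 2, 2.
Level-2 differences are constant, so Q has degree 2.
Fitting a degree-2 polynomial gives Q(m) = m² + m.
Then Q(7) = 56.

56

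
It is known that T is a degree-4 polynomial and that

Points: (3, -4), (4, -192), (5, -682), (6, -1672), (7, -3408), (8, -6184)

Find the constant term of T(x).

8

Write T(x) = ax^4 + bx³ + cx² + dx + e; the 6 given values yield a linear system in the 5 coefficients.
Solving, T(x) = -2x^4 + 3x³ + 7x² + 2x + 8.
The constant term is T(0) = 8.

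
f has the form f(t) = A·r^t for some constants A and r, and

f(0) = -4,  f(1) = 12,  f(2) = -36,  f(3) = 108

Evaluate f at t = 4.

Consecutive ratio: 12/(-4) = -3, and -36/12 = -3, so r = -3.
Then A·(-3)^0 = -4 gives A = -4, and f(t) = -4·(-3)^t.
f(4) = -4·(-3)^4 = -324.

-324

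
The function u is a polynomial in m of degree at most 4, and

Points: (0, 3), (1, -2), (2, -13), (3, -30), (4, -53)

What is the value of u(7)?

First differences: -5, -11, -17, -23. Second differences: -6, -6, -6.
Level-2 differences are constant, so u has degree 2.
Fitting a degree-2 polynomial gives u(m) = -3m² - 2m + 3.
Then u(7) = -158.

-158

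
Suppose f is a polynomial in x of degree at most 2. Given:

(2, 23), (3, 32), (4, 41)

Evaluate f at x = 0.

5

First differences: 9, 9.
Level-1 differences are constant, so f has degree 1.
Fitting a degree-1 polynomial gives f(x) = 9x + 5.
Then f(0) = 5.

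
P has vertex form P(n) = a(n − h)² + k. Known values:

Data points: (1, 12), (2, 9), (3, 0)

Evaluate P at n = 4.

-15

First differences -3, -9; second difference -6 = 2a, so a = -3.
Expanding, the n-coefficient is −2ah = 6h; matching it to the data gives h = 1, and then k = 12.
So P(n) = -3(n − 1)² + 12.
P(4) = -3·3² + 12 = -15.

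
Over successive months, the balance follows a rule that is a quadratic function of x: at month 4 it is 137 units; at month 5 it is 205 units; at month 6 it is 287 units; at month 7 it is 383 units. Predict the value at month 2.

Write the value at x as s(x).
First differences: 68, 82, 96. Second differences: 14, 14.
Level-2 differences are constant, so s has degree 2.
Fitting a degree-2 polynomial gives s(x) = 7x² + 5x + 5.
Then s(2) = 43.

43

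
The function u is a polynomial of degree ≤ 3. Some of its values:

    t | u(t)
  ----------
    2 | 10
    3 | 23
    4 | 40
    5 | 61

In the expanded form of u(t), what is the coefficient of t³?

0

First differences: 13, 17, 21. Second differences: 4, 4.
Level-2 differences are constant, so u has degree 2.
Fitting a degree-2 polynomial gives u(t) = 2t² + 3t - 4.
The coefficient of t³ is 0.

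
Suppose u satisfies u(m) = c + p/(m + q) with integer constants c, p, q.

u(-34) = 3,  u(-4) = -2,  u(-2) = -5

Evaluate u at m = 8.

10

(u(m) − c)(m + q) = p for each data point; the three points give a linear system in c and q, then p follows.
Solving: c = 4, q = -2, p = 36, so u(m) = 4 + 36/(m − 2).
Then u(8) = 4 + 36/6 = 10.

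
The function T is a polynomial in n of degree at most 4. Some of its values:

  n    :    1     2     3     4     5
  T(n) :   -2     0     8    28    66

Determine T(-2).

-32

Write T(n) = an^4 + bn³ + cn² + dn + e; the 5 given values yield a linear system in the 5 coefficients.
Solving, the leading coefficient vanishes, and T(n) = n³ - 3n² + 4n - 4.
Then T(-2) = -32.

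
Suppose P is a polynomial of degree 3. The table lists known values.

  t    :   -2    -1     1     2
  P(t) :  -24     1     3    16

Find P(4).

156

Write P(t) = at³ + bt² + ct + d; the 4 given values yield a linear system in the 4 coefficients.
Solving, P(t) = 3t³ - 2t² - 2t + 4.
Then P(4) = 156.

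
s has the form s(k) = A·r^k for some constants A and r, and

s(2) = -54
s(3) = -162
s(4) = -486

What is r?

3

Consecutive ratio: -162/(-54) = 3, and -486/(-162) = 3, so r = 3.
Then A·3^2 = -54 gives A = -6, and s(k) = -6·3^k.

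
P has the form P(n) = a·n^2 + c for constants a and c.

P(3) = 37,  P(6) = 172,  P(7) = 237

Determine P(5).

From P(3) = 37 and P(6) = 172: 9a + c = 37 and 36a + c = 172.
Subtracting: 27a = 135, so a = 5; then c = 37 − 5·9 = -8.
So P(n) = 5n² − 8, and P(5) = 117.

117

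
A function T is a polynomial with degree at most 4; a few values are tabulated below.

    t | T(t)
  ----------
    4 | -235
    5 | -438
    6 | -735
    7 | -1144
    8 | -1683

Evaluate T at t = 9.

-2370

First differences: -203, -297, -409, -539. Second differences: -94, -112, -130. Third differences: -18, -18.
Level-3 differences are constant, so T has degree 3.
Fitting a degree-3 polynomial gives T(t) = -3t³ - 2t² - 2t - 3.
Then T(9) = -2370.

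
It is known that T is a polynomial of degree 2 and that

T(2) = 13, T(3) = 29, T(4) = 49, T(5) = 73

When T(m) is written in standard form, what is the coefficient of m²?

First differences: 16, 20, 24. Second differences: 4, 4.
Level-2 differences are constant, so T has degree 2.
Fitting a degree-2 polynomial gives T(m) = 2m² + 6m - 7.
The coefficient of m² is 2.

2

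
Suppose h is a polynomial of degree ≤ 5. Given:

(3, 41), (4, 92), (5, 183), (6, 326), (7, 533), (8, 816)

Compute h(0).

8

First differences: 51, 91, 143, 207, 283. Second differences: 40, 52, 64, 76. Third differences: 12, 12, 12.
Level-3 differences are constant, so h has degree 3.
Fitting a degree-3 polynomial gives h(n) = 2n³ - 4n² + 5n + 8.
Then h(0) = 8.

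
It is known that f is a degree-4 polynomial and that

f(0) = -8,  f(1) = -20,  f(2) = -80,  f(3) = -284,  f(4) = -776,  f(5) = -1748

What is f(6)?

Write f(n) = an^4 + bn³ + cn² + dn + e; the 6 given values yield a linear system in the 5 coefficients.
Solving, f(n) = -2n^4 - 4n³ + 2n² - 8n - 8.
Then f(6) = -3440.

-3440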